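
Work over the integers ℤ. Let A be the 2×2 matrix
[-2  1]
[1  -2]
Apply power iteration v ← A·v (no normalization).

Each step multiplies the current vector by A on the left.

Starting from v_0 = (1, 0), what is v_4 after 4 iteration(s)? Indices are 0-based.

v_4 = (41, -40)

v_0 = (1, 0).
v_1 = A·v_0 = (-2, 1).
v_2 = A·v_1 = (5, -4).
v_3 = A·v_2 = (-14, 13).
v_4 = A·v_3 = (41, -40).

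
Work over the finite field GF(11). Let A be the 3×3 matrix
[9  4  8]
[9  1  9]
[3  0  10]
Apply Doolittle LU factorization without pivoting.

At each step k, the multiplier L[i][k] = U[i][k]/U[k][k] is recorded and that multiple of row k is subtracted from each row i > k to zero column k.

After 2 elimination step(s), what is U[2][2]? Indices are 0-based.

Step 1: pivot at (0,0) is 9.
  row1 ← row1 − (1)·row0  ⇒  L[1][0]=1, U row1=(0, 8, 1)
  row2 ← row2 − (4)·row0  ⇒  L[2][0]=4, U row2=(0, 6, 0)
Step 2: pivot at (1,1) is 8.
  row2 ← row2 − (9)·row1  ⇒  L[2][1]=9, U row2=(0, 0, 2)

U[2][2] = 2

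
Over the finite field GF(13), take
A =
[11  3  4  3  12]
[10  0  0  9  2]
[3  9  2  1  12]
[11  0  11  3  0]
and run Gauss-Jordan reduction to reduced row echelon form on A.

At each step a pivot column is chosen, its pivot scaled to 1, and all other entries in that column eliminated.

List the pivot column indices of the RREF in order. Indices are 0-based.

[1] R0 /= 11  ⇒  (1, 5, 11, 5, 7)
     R1 -= 10·R0  ⇒  (0, 2, 7, 11, 10)
     R2 -= 3·R0  ⇒  (0, 7, 8, 12, 4)
     R3 -= 11·R0  ⇒  (0, 10, 7, 0, 1)
[2] R1 /= 2  ⇒  (0, 1, 10, 12, 5)
     R0 -= 5·R1  ⇒  (1, 0, 0, 10, 8)
     R2 -= 7·R1  ⇒  (0, 0, 3, 6, 8)
     R3 -= 10·R1  ⇒  (0, 0, 11, 10, 3)
[3] R2 /= 3  ⇒  (0, 0, 1, 2, 7)
     R1 -= 10·R2  ⇒  (0, 1, 0, 5, 0)
     R3 -= 11·R2  ⇒  (0, 0, 0, 1, 4)
[4] R3 /= 1  ⇒  (0, 0, 0, 1, 4)
     R0 -= 10·R3  ⇒  (1, 0, 0, 0, 7)
     R1 -= 5·R3  ⇒  (0, 1, 0, 0, 6)
     R2 -= 2·R3  ⇒  (0, 0, 1, 0, 12)

pivot columns: 0, 1, 2, 3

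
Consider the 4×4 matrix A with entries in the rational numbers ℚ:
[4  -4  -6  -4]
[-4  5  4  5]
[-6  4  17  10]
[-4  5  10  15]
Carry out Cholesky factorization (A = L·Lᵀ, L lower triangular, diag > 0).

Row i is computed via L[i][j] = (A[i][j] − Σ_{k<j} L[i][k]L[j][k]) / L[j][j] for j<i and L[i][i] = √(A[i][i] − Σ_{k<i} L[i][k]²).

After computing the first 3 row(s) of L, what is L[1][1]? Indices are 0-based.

L[1][1] = 1

Step 1: L[0][0] = √(4) = 2.
  L[1][0] = (-4) / L[0][0] = -2.
Step 2: L[1][1] = √(1) = 1.
  L[2][0] = (-6) / L[0][0] = -3.
  L[2][1] = (-2) / L[1][1] = -2.
Step 3: L[2][2] = √(4) = 2.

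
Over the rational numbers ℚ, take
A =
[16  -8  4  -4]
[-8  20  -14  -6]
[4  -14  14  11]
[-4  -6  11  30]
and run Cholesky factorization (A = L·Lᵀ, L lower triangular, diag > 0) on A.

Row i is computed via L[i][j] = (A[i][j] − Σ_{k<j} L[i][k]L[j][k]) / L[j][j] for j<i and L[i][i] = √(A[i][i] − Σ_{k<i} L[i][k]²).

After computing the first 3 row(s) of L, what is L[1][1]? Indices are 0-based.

L[1][1] = 4

Step 1: L[0][0] = √(16) = 4.
  L[1][0] = (-8) / L[0][0] = -2.
Step 2: L[1][1] = √(16) = 4.
  L[2][0] = (4) / L[0][0] = 1.
  L[2][1] = (-12) / L[1][1] = -3.
Step 3: L[2][2] = √(4) = 2.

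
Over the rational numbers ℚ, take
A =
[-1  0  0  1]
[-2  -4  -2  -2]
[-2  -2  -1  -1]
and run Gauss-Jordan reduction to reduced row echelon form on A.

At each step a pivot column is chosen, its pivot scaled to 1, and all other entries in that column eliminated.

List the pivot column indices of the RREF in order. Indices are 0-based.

pivot columns: 0, 1, 3

step 1: normalize row 0 (÷-1) = (1, 0, 0, -1)
  row 1: subtract -2×row0 = (0, -4, -2, -4)
  row 2: subtract -2×row0 = (0, -2, -1, -3)
step 2: normalize row 1 (÷-4) = (0, 1, 1/2, 1)
  row 2: subtract -2×row1 = (0, 0, 0, -1)
skip col 2 (zero from row 2)
step 3: normalize row 2 (÷-1) = (0, 0, 0, 1)
  row 0: subtract -1×row2 = (1, 0, 0, 0)
  row 1: subtract 1×row2 = (0, 1, 1/2, 0)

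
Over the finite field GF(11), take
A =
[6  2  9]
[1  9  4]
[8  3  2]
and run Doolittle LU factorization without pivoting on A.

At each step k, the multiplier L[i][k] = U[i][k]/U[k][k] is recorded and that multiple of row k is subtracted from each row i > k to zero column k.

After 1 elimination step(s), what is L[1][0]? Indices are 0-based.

[col 0] pivot 6
  R1 -= 2*R0 → (0, 5, 8)  (L[1][0] := 2)
  R2 -= 5*R0 → (0, 4, 1)  (L[2][0] := 5)

L[1][0] = 2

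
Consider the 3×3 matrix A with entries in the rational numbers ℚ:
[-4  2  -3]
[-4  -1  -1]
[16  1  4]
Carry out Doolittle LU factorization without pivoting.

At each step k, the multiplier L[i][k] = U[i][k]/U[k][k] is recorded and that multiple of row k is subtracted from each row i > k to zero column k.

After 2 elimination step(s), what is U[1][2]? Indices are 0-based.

[col 0] pivot -4
  R1 -= 1*R0 → (0, -3, 2)  (L[1][0] := 1)
  R2 -= -4*R0 → (0, 9, -8)  (L[2][0] := -4)
[col 1] pivot -3
  R2 -= -3*R1 → (0, 0, -2)  (L[2][1] := -3)

U[1][2] = 2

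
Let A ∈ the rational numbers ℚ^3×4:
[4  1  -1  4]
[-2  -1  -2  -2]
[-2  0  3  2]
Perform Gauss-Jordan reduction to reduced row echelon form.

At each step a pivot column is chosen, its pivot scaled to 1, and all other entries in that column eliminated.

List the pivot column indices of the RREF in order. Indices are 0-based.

pivot columns: 0, 1, 3

pivot(0,0)=4: scale R0 → (1, 1/4, -1/4, 1)
  clear (1,0): R1 −= (-2)R0 → (0, -1/2, -5/2, 0)
  clear (2,0): R2 −= (-2)R0 → (0, 1/2, 5/2, 4)
pivot(1,1)=-1/2: scale R1 → (0, 1, 5, 0)
  clear (0,1): R0 −= (1/4)R1 → (1, 0, -3/2, 1)
  clear (2,1): R2 −= (1/2)R1 → (0, 0, 0, 4)
col 2: no nonzero at/below row 2; advance.
pivot(2,3)=4: scale R2 → (0, 0, 0, 1)
  clear (0,3): R0 −= (1)R2 → (1, 0, -3/2, 0)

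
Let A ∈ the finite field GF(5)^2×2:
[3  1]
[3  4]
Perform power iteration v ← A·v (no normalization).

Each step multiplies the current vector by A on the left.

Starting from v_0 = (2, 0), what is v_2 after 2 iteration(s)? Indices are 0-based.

v_0 = (2, 0).
v_1 = A·v_0 = (1, 1).
v_2 = A·v_1 = (4, 2).

v_2 = (4, 2)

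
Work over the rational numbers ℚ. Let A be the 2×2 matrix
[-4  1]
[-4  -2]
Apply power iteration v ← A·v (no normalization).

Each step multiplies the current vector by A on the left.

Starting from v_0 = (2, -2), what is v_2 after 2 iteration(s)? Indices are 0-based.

v_2 = (36, 48)

v_0 = (2, -2).
v_1 = A·v_0 = (-10, -4).
v_2 = A·v_1 = (36, 48).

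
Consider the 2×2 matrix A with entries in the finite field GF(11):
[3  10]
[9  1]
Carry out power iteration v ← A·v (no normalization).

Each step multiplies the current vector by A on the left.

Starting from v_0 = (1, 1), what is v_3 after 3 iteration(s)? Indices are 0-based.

v_3 = (4, 3)

v_0 = (1, 1).
v_1 = A·v_0 = (2, 10).
v_2 = A·v_1 = (7, 6).
v_3 = A·v_2 = (4, 3).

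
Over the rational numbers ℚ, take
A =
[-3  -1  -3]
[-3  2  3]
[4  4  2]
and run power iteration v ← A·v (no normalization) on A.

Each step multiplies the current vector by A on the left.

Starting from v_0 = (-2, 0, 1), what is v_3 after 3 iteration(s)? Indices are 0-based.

v_3 = (-99, 90, 36)

v_0 = (-2, 0, 1).
v_1 = A·v_0 = (3, 9, -6).
v_2 = A·v_1 = (0, -9, 36).
v_3 = A·v_2 = (-99, 90, 36).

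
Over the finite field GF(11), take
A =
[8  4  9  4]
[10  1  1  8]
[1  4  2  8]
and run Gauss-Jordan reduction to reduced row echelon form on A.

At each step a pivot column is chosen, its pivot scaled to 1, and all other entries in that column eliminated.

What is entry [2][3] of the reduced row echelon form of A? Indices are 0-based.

M[2][3] = 1

step 1: normalize row 0 (÷8) = (1, 6, 8, 6)
  row 1: subtract 10×row0 = (0, 7, 9, 3)
  row 2: subtract 1×row0 = (0, 9, 5, 2)
step 2: normalize row 1 (÷7) = (0, 1, 6, 2)
  row 0: subtract 6×row1 = (1, 0, 5, 5)
  row 2: subtract 9×row1 = (0, 0, 6, 6)
step 3: normalize row 2 (÷6) = (0, 0, 1, 1)
  row 0: subtract 5×row2 = (1, 0, 0, 0)
  row 1: subtract 6×row2 = (0, 1, 0, 7)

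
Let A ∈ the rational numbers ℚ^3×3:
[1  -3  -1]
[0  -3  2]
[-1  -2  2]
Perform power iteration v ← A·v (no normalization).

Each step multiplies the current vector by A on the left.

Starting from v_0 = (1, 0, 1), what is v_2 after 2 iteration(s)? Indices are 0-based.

v_0 = (1, 0, 1).
v_1 = A·v_0 = (0, 2, 1).
v_2 = A·v_1 = (-7, -4, -2).

v_2 = (-7, -4, -2)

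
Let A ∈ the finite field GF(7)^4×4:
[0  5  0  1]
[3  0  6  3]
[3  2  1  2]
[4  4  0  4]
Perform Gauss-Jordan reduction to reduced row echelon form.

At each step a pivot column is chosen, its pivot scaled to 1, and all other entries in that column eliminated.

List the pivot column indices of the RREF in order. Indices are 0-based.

pivot columns: 0, 1, 2, 3

[1] R0 <-> R1
[1] R0 /= 3  ⇒  (1, 0, 2, 1)
     R2 -= 3·R0  ⇒  (0, 2, 2, 6)
     R3 -= 4·R0  ⇒  (0, 4, 6, 0)
[2] R1 /= 5  ⇒  (0, 1, 0, 3)
     R2 -= 2·R1  ⇒  (0, 0, 2, 0)
     R3 -= 4·R1  ⇒  (0, 0, 6, 2)
[3] R2 /= 2  ⇒  (0, 0, 1, 0)
     R0 -= 2·R2  ⇒  (1, 0, 0, 1)
     R3 -= 6·R2  ⇒  (0, 0, 0, 2)
[4] R3 /= 2  ⇒  (0, 0, 0, 1)
     R0 -= 1·R3  ⇒  (1, 0, 0, 0)
     R1 -= 3·R3  ⇒  (0, 1, 0, 0)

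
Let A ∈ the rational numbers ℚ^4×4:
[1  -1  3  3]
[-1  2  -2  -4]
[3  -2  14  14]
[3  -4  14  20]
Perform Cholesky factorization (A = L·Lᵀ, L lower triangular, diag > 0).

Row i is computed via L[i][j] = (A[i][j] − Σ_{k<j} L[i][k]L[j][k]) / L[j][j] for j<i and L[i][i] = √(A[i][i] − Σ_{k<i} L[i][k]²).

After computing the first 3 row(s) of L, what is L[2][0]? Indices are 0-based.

Step 1: L[0][0] = √(1) = 1.
  L[1][0] = (-1) / L[0][0] = -1.
Step 2: L[1][1] = √(1) = 1.
  L[2][0] = (3) / L[0][0] = 3.
  L[2][1] = (1) / L[1][1] = 1.
Step 3: L[2][2] = √(4) = 2.

L[2][0] = 3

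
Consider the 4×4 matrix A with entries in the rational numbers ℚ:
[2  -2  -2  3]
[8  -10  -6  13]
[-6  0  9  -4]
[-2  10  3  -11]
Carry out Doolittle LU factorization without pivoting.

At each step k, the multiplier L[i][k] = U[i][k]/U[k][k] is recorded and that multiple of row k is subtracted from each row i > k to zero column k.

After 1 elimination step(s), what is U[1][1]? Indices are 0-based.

U[1][1] = -2

Step 1: pivot at (0,0) is 2.
  row1 ← row1 − (4)·row0  ⇒  L[1][0]=4, U row1=(0, -2, 2, 1)
  row2 ← row2 − (-3)·row0  ⇒  L[2][0]=-3, U row2=(0, -6, 3, 5)
  row3 ← row3 − (-1)·row0  ⇒  L[3][0]=-1, U row3=(0, 8, 1, -8)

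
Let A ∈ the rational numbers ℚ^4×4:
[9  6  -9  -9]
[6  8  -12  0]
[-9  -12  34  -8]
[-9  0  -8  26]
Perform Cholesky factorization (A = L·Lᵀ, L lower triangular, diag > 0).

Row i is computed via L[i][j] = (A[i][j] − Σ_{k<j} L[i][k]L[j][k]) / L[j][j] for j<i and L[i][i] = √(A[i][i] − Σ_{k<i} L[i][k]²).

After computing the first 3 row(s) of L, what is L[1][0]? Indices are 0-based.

L[1][0] = 2

Step 1: L[0][0] = √(9) = 3.
  L[1][0] = (6) / L[0][0] = 2.
Step 2: L[1][1] = √(4) = 2.
  L[2][0] = (-9) / L[0][0] = -3.
  L[2][1] = (-6) / L[1][1] = -3.
Step 3: L[2][2] = √(16) = 4.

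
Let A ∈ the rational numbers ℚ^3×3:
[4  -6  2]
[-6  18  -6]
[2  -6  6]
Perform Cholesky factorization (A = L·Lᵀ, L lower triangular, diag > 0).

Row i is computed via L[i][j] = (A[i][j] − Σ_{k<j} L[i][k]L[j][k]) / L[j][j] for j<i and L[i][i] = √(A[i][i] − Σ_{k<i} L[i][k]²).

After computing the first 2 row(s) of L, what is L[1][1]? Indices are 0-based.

L[1][1] = 3

Step 1: L[0][0] = √(4) = 2.
  L[1][0] = (-6) / L[0][0] = -3.
Step 2: L[1][1] = √(9) = 3.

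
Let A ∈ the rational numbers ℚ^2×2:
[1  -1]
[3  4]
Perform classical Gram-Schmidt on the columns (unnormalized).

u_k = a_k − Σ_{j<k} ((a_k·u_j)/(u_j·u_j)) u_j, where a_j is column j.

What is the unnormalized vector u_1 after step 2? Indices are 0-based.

Step 1: u_0 = a_0 = (1, 3).
Step 2: u_1 = a_1 − (11/10)·u_0 = (-21/10, 7/10).

u_1 = (-21/10, 7/10)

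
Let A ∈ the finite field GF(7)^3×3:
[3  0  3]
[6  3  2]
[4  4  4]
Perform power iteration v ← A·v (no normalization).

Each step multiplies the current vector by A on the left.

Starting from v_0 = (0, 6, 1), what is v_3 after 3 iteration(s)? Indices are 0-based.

v_3 = (2, 3, 2)

v_0 = (0, 6, 1).
v_1 = A·v_0 = (3, 6, 0).
v_2 = A·v_1 = (2, 1, 1).
v_3 = A·v_2 = (2, 3, 2).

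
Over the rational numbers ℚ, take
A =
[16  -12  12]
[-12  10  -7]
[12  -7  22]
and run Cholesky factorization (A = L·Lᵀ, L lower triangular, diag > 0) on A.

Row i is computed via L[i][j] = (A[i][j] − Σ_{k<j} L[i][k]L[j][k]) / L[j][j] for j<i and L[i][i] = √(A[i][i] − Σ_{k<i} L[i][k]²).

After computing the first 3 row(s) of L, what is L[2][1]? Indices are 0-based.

Step 1: L[0][0] = √(16) = 4.
  L[1][0] = (-12) / L[0][0] = -3.
Step 2: L[1][1] = √(1) = 1.
  L[2][0] = (12) / L[0][0] = 3.
  L[2][1] = (2) / L[1][1] = 2.
Step 3: L[2][2] = √(9) = 3.

L[2][1] = 2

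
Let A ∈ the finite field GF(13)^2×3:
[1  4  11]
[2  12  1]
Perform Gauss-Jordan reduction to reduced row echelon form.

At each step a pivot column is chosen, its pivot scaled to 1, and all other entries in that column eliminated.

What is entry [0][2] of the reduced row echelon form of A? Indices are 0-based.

M[0][2] = 6

[1] R0 /= 1  ⇒  (1, 4, 11)
     R1 -= 2·R0  ⇒  (0, 4, 5)
[2] R1 /= 4  ⇒  (0, 1, 11)
     R0 -= 4·R1  ⇒  (1, 0, 6)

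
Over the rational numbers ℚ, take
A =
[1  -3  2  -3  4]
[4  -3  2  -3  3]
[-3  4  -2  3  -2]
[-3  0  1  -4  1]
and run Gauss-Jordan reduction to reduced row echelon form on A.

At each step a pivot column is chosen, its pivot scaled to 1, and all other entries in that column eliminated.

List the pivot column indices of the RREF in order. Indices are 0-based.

step 1: normalize row 0 (÷1) = (1, -3, 2, -3, 4)
  row 1: subtract 4×row0 = (0, 9, -6, 9, -13)
  row 2: subtract -3×row0 = (0, -5, 4, -6, 10)
  row 3: subtract -3×row0 = (0, -9, 7, -13, 13)
step 2: normalize row 1 (÷9) = (0, 1, -2/3, 1, -13/9)
  row 0: subtract -3×row1 = (1, 0, 0, 0, -1/3)
  row 2: subtract -5×row1 = (0, 0, 2/3, -1, 25/9)
  row 3: subtract -9×row1 = (0, 0, 1, -4, 0)
step 3: normalize row 2 (÷2/3) = (0, 0, 1, -3/2, 25/6)
  row 1: subtract -2/3×row2 = (0, 1, 0, 0, 4/3)
  row 3: subtract 1×row2 = (0, 0, 0, -5/2, -25/6)
step 4: normalize row 3 (÷-5/2) = (0, 0, 0, 1, 5/3)
  row 2: subtract -3/2×row3 = (0, 0, 1, 0, 20/3)

pivot columns: 0, 1, 2, 3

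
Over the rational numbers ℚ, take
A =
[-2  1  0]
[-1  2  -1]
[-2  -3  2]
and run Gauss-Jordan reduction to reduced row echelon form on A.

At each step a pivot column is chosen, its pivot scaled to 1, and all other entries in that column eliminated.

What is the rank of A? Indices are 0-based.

[1] R0 /= -2  ⇒  (1, -1/2, 0)
     R1 -= -1·R0  ⇒  (0, 3/2, -1)
     R2 -= -2·R0  ⇒  (0, -4, 2)
[2] R1 /= 3/2  ⇒  (0, 1, -2/3)
     R0 -= -1/2·R1  ⇒  (1, 0, -1/3)
     R2 -= -4·R1  ⇒  (0, 0, -2/3)
[3] R2 /= -2/3  ⇒  (0, 0, 1)
     R0 -= -1/3·R2  ⇒  (1, 0, 0)
     R1 -= -2/3·R2  ⇒  (0, 1, 0)

rank = 3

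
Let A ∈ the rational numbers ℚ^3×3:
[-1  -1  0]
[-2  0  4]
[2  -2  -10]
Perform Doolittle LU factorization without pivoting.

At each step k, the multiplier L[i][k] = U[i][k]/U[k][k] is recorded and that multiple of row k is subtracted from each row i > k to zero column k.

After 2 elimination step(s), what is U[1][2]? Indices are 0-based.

k=0: U[0][0]=-1
  eliminate (1,0): mult=2, new row 1: (0, 2, 4); set L[1][0]=2
  eliminate (2,0): mult=-2, new row 2: (0, -4, -10); set L[2][0]=-2
k=1: U[1][1]=2
  eliminate (2,1): mult=-2, new row 2: (0, 0, -2); set L[2][1]=-2

U[1][2] = 4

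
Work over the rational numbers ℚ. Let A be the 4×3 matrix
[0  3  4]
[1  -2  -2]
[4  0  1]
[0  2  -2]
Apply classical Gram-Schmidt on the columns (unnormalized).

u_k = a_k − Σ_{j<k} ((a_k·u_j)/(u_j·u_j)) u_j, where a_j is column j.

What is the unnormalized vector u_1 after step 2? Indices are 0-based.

u_1 = (3, -32/17, 8/17, 2)

Step 1: u_0 = a_0 = (0, 1, 4, 0).
Step 2: u_1 = a_1 − (-2/17)·u_0 = (3, -32/17, 8/17, 2).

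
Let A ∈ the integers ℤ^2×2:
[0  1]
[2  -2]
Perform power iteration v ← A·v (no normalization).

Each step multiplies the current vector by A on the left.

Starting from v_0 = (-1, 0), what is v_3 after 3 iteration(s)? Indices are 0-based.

v_0 = (-1, 0).
v_1 = A·v_0 = (0, -2).
v_2 = A·v_1 = (-2, 4).
v_3 = A·v_2 = (4, -12).

v_3 = (4, -12)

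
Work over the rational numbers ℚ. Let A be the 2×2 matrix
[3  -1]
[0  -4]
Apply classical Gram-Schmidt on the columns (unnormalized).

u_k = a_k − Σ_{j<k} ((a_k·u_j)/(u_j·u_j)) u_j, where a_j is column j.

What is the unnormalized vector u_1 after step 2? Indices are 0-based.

Step 1: u_0 = a_0 = (3, 0).
Step 2: u_1 = a_1 − (-1/3)·u_0 = (0, -4).

u_1 = (0, -4)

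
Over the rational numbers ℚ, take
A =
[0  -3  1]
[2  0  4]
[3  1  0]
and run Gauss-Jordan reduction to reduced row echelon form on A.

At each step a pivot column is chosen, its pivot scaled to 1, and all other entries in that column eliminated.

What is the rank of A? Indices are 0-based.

rank = 3

pivot(0,0): swap R0↔R1
pivot(0,0)=2: scale R0 → (1, 0, 2)
  clear (2,0): R2 −= (3)R0 → (0, 1, -6)
pivot(1,1)=-3: scale R1 → (0, 1, -1/3)
  clear (2,1): R2 −= (1)R1 → (0, 0, -17/3)
pivot(2,2)=-17/3: scale R2 → (0, 0, 1)
  clear (0,2): R0 −= (2)R2 → (1, 0, 0)
  clear (1,2): R1 −= (-1/3)R2 → (0, 1, 0)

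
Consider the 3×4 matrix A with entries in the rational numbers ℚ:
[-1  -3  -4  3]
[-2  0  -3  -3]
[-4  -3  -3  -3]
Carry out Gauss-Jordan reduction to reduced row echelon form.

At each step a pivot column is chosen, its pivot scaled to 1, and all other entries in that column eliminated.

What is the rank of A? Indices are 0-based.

rank = 3

pivot(0,0)=-1: scale R0 → (1, 3, 4, -3)
  clear (1,0): R1 −= (-2)R0 → (0, 6, 5, -9)
  clear (2,0): R2 −= (-4)R0 → (0, 9, 13, -15)
pivot(1,1)=6: scale R1 → (0, 1, 5/6, -3/2)
  clear (0,1): R0 −= (3)R1 → (1, 0, 3/2, 3/2)
  clear (2,1): R2 −= (9)R1 → (0, 0, 11/2, -3/2)
pivot(2,2)=11/2: scale R2 → (0, 0, 1, -3/11)
  clear (0,2): R0 −= (3/2)R2 → (1, 0, 0, 21/11)
  clear (1,2): R1 −= (5/6)R2 → (0, 1, 0, -14/11)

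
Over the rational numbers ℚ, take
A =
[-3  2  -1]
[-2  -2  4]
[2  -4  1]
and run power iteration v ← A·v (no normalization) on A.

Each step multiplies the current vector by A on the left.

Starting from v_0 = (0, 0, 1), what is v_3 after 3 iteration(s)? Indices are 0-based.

v_3 = (-17, -84, 11)

v_0 = (0, 0, 1).
v_1 = A·v_0 = (-1, 4, 1).
v_2 = A·v_1 = (10, -2, -17).
v_3 = A·v_2 = (-17, -84, 11).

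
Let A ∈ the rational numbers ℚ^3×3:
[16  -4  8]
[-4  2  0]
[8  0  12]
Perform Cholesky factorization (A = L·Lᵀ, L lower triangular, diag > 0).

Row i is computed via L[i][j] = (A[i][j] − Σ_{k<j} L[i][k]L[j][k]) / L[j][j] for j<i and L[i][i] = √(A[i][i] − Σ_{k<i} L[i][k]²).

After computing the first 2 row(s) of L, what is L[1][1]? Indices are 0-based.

L[1][1] = 1

Step 1: L[0][0] = √(16) = 4.
  L[1][0] = (-4) / L[0][0] = -1.
Step 2: L[1][1] = √(1) = 1.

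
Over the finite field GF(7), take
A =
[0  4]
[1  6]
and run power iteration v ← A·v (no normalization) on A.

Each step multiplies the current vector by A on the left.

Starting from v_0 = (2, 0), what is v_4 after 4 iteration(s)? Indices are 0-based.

v_0 = (2, 0).
v_1 = A·v_0 = (0, 2).
v_2 = A·v_1 = (1, 5).
v_3 = A·v_2 = (6, 3).
v_4 = A·v_3 = (5, 3).

v_4 = (5, 3)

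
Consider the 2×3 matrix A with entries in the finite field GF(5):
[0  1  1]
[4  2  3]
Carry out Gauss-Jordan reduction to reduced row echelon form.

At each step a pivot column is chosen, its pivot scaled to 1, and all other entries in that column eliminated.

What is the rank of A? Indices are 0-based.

pivot(0,0): swap R0↔R1
pivot(0,0)=4: scale R0 → (1, 3, 2)
pivot(1,1)=1: scale R1 → (0, 1, 1)
  clear (0,1): R0 −= (3)R1 → (1, 0, 4)

rank = 2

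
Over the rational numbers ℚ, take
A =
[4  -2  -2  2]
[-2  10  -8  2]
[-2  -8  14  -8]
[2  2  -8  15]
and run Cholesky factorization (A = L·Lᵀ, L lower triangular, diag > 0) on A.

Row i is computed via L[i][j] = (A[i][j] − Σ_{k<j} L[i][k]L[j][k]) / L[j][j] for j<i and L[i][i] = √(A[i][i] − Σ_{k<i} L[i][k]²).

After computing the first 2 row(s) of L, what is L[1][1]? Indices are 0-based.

Step 1: L[0][0] = √(4) = 2.
  L[1][0] = (-2) / L[0][0] = -1.
Step 2: L[1][1] = √(9) = 3.

L[1][1] = 3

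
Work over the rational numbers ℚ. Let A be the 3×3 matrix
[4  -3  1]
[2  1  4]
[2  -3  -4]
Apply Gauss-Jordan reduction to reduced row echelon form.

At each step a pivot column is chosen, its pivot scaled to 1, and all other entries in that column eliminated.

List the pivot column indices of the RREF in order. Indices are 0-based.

pivot columns: 0, 1, 2

step 1: normalize row 0 (÷4) = (1, -3/4, 1/4)
  row 1: subtract 2×row0 = (0, 5/2, 7/2)
  row 2: subtract 2×row0 = (0, -3/2, -9/2)
step 2: normalize row 1 (÷5/2) = (0, 1, 7/5)
  row 0: subtract -3/4×row1 = (1, 0, 13/10)
  row 2: subtract -3/2×row1 = (0, 0, -12/5)
step 3: normalize row 2 (÷-12/5) = (0, 0, 1)
  row 0: subtract 13/10×row2 = (1, 0, 0)
  row 1: subtract 7/5×row2 = (0, 1, 0)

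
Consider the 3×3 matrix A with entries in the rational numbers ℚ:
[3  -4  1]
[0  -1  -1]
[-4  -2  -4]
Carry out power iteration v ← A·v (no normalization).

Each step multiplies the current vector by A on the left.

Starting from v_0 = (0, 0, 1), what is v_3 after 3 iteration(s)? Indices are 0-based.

v_0 = (0, 0, 1).
v_1 = A·v_0 = (1, -1, -4).
v_2 = A·v_1 = (3, 5, 14).
v_3 = A·v_2 = (3, -19, -78).

v_3 = (3, -19, -78)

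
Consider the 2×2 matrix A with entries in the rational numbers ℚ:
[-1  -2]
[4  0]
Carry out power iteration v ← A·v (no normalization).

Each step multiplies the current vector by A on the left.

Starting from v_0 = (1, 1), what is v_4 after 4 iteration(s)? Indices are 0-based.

v_4 = (11, 116)

v_0 = (1, 1).
v_1 = A·v_0 = (-3, 4).
v_2 = A·v_1 = (-5, -12).
v_3 = A·v_2 = (29, -20).
v_4 = A·v_3 = (11, 116).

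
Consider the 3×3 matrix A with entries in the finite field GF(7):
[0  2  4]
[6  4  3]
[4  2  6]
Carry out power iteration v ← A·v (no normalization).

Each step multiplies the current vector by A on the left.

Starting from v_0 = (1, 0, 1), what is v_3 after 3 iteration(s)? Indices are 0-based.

v_3 = (3, 3, 3)

v_0 = (1, 0, 1).
v_1 = A·v_0 = (4, 2, 3).
v_2 = A·v_1 = (2, 6, 3).
v_3 = A·v_2 = (3, 3, 3).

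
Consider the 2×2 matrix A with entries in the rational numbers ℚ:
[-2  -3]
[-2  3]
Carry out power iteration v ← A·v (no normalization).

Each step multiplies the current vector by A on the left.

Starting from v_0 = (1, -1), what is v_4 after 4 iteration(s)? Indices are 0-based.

v_4 = (181, -281)

v_0 = (1, -1).
v_1 = A·v_0 = (1, -5).
v_2 = A·v_1 = (13, -17).
v_3 = A·v_2 = (25, -77).
v_4 = A·v_3 = (181, -281).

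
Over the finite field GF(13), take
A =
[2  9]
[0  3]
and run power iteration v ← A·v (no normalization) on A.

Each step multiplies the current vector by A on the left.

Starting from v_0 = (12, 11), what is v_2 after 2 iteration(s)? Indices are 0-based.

v_0 = (12, 11).
v_1 = A·v_0 = (6, 7).
v_2 = A·v_1 = (10, 8).

v_2 = (10, 8)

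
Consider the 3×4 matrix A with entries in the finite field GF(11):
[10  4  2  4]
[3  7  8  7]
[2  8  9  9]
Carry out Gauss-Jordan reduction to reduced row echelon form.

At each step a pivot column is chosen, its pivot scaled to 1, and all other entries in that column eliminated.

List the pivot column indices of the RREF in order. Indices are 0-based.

pivot columns: 0, 1, 2

step 1: normalize row 0 (÷10) = (1, 7, 9, 7)
  row 1: subtract 3×row0 = (0, 8, 3, 8)
  row 2: subtract 2×row0 = (0, 5, 2, 6)
step 2: normalize row 1 (÷8) = (0, 1, 10, 1)
  row 0: subtract 7×row1 = (1, 0, 5, 0)
  row 2: subtract 5×row1 = (0, 0, 7, 1)
step 3: normalize row 2 (÷7) = (0, 0, 1, 8)
  row 0: subtract 5×row2 = (1, 0, 0, 4)
  row 1: subtract 10×row2 = (0, 1, 0, 9)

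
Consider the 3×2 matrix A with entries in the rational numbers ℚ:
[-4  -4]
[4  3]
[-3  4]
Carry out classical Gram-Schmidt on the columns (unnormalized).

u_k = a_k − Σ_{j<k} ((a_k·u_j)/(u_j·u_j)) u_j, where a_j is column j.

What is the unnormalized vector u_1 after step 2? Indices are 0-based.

u_1 = (-100/41, 59/41, 212/41)

Step 1: u_0 = a_0 = (-4, 4, -3).
Step 2: u_1 = a_1 − (16/41)·u_0 = (-100/41, 59/41, 212/41).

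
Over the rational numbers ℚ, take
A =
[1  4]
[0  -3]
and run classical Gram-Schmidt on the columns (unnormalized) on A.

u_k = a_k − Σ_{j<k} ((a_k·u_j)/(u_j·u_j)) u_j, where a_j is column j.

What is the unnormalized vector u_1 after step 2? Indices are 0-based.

u_1 = (0, -3)

Step 1: u_0 = a_0 = (1, 0).
Step 2: u_1 = a_1 − (4)·u_0 = (0, -3).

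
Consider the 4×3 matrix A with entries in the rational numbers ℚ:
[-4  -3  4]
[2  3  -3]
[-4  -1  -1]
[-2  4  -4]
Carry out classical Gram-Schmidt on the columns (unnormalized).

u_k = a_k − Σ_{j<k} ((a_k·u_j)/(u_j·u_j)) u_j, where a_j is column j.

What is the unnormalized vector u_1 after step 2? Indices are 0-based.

Step 1: u_0 = a_0 = (-4, 2, -4, -2).
Step 2: u_1 = a_1 − (7/20)·u_0 = (-8/5, 23/10, 2/5, 47/10).

u_1 = (-8/5, 23/10, 2/5, 47/10)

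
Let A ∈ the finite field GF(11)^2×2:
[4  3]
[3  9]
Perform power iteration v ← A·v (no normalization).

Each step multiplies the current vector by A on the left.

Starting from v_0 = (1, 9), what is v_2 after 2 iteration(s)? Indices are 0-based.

v_2 = (2, 2)

v_0 = (1, 9).
v_1 = A·v_0 = (9, 7).
v_2 = A·v_1 = (2, 2).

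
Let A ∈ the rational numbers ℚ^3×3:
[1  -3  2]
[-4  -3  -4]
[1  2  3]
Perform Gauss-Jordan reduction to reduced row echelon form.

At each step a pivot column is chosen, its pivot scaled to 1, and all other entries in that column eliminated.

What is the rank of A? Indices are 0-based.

[1] R0 /= 1  ⇒  (1, -3, 2)
     R1 -= -4·R0  ⇒  (0, -15, 4)
     R2 -= 1·R0  ⇒  (0, 5, 1)
[2] R1 /= -15  ⇒  (0, 1, -4/15)
     R0 -= -3·R1  ⇒  (1, 0, 6/5)
     R2 -= 5·R1  ⇒  (0, 0, 7/3)
[3] R2 /= 7/3  ⇒  (0, 0, 1)
     R0 -= 6/5·R2  ⇒  (1, 0, 0)
     R1 -= -4/15·R2  ⇒  (0, 1, 0)

rank = 3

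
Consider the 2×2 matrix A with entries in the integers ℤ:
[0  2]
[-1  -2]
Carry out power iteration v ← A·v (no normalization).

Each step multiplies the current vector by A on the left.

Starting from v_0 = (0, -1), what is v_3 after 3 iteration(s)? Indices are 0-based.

v_3 = (-4, 0)

v_0 = (0, -1).
v_1 = A·v_0 = (-2, 2).
v_2 = A·v_1 = (4, -2).
v_3 = A·v_2 = (-4, 0).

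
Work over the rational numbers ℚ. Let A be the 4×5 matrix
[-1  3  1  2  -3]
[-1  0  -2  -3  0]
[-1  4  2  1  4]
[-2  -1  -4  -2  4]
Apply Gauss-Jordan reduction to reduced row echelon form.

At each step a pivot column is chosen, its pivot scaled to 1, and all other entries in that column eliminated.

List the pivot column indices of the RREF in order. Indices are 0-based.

pivot(0,0)=-1: scale R0 → (1, -3, -1, -2, 3)
  clear (1,0): R1 −= (-1)R0 → (0, -3, -3, -5, 3)
  clear (2,0): R2 −= (-1)R0 → (0, 1, 1, -1, 7)
  clear (3,0): R3 −= (-2)R0 → (0, -7, -6, -6, 10)
pivot(1,1)=-3: scale R1 → (0, 1, 1, 5/3, -1)
  clear (0,1): R0 −= (-3)R1 → (1, 0, 2, 3, 0)
  clear (2,1): R2 −= (1)R1 → (0, 0, 0, -8/3, 8)
  clear (3,1): R3 −= (-7)R1 → (0, 0, 1, 17/3, 3)
pivot(2,2): swap R2↔R3
pivot(2,2)=1: scale R2 → (0, 0, 1, 17/3, 3)
  clear (0,2): R0 −= (2)R2 → (1, 0, 0, -25/3, -6)
  clear (1,2): R1 −= (1)R2 → (0, 1, 0, -4, -4)
pivot(3,3)=-8/3: scale R3 → (0, 0, 0, 1, -3)
  clear (0,3): R0 −= (-25/3)R3 → (1, 0, 0, 0, -31)
  clear (1,3): R1 −= (-4)R3 → (0, 1, 0, 0, -16)
  clear (2,3): R2 −= (17/3)R3 → (0, 0, 1, 0, 20)

pivot columns: 0, 1, 2, 3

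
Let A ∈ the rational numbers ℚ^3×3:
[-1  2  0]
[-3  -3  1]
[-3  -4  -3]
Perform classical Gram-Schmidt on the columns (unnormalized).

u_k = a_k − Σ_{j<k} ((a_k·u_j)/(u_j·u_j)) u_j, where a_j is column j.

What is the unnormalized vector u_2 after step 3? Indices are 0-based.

Step 1: u_0 = a_0 = (-1, -3, -3).
Step 2: u_1 = a_1 − (1)·u_0 = (3, 0, -1).
Step 3: u_2 = a_2 − (6/19)·u_0 − (3/10)·u_1 = (-111/190, 37/19, -333/190).

u_2 = (-111/190, 37/19, -333/190)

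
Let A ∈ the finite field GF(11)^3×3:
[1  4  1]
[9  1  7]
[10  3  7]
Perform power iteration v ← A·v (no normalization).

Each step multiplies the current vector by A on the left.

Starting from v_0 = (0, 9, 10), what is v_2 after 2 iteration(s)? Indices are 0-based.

v_2 = (8, 6, 1)

v_0 = (0, 9, 10).
v_1 = A·v_0 = (2, 2, 9).
v_2 = A·v_1 = (8, 6, 1).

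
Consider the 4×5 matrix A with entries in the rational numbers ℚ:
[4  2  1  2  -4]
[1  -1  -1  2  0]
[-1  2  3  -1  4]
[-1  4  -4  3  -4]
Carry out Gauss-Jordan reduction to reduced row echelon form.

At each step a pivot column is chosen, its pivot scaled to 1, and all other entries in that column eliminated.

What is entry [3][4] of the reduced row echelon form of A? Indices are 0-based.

[1] R0 /= 4  ⇒  (1, 1/2, 1/4, 1/2, -1)
     R1 -= 1·R0  ⇒  (0, -3/2, -5/4, 3/2, 1)
     R2 -= -1·R0  ⇒  (0, 5/2, 13/4, -1/2, 3)
     R3 -= -1·R0  ⇒  (0, 9/2, -15/4, 7/2, -5)
[2] R1 /= -3/2  ⇒  (0, 1, 5/6, -1, -2/3)
     R0 -= 1/2·R1  ⇒  (1, 0, -1/6, 1, -2/3)
     R2 -= 5/2·R1  ⇒  (0, 0, 7/6, 2, 14/3)
     R3 -= 9/2·R1  ⇒  (0, 0, -15/2, 8, -2)
[3] R2 /= 7/6  ⇒  (0, 0, 1, 12/7, 4)
     R0 -= -1/6·R2  ⇒  (1, 0, 0, 9/7, 0)
     R1 -= 5/6·R2  ⇒  (0, 1, 0, -17/7, -4)
     R3 -= -15/2·R2  ⇒  (0, 0, 0, 146/7, 28)
[4] R3 /= 146/7  ⇒  (0, 0, 0, 1, 98/73)
     R0 -= 9/7·R3  ⇒  (1, 0, 0, 0, -126/73)
     R1 -= -17/7·R3  ⇒  (0, 1, 0, 0, -54/73)
     R2 -= 12/7·R3  ⇒  (0, 0, 1, 0, 124/73)

M[3][4] = 98/73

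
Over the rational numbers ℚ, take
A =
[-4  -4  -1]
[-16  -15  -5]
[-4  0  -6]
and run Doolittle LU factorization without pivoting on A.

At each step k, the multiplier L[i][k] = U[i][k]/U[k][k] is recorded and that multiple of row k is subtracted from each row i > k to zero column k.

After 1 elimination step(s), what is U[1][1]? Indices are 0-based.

Step 1: pivot at (0,0) is -4.
  row1 ← row1 − (4)·row0  ⇒  L[1][0]=4, U row1=(0, 1, -1)
  row2 ← row2 − (1)·row0  ⇒  L[2][0]=1, U row2=(0, 4, -5)

U[1][1] = 1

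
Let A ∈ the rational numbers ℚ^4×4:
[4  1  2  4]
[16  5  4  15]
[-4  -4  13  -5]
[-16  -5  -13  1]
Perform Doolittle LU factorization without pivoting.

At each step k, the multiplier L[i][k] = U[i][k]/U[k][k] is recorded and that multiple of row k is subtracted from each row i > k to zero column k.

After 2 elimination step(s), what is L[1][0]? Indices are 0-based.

k=0: U[0][0]=4
  eliminate (1,0): mult=4, new row 1: (0, 1, -4, -1); set L[1][0]=4
  eliminate (2,0): mult=-1, new row 2: (0, -3, 15, -1); set L[2][0]=-1
  eliminate (3,0): mult=-4, new row 3: (0, -1, -5, 17); set L[3][0]=-4
k=1: U[1][1]=1
  eliminate (2,1): mult=-3, new row 2: (0, 0, 3, -4); set L[2][1]=-3
  eliminate (3,1): mult=-1, new row 3: (0, 0, -9, 16); set L[3][1]=-1

L[1][0] = 4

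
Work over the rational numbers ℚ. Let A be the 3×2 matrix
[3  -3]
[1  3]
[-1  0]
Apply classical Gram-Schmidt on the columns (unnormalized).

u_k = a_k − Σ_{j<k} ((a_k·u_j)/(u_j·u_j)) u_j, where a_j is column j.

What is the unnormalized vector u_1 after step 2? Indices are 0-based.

u_1 = (-15/11, 39/11, -6/11)

Step 1: u_0 = a_0 = (3, 1, -1).
Step 2: u_1 = a_1 − (-6/11)·u_0 = (-15/11, 39/11, -6/11).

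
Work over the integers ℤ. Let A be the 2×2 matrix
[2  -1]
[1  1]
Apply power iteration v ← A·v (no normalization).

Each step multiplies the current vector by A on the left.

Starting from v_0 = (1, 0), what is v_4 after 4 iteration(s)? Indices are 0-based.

v_4 = (0, 9)

v_0 = (1, 0).
v_1 = A·v_0 = (2, 1).
v_2 = A·v_1 = (3, 3).
v_3 = A·v_2 = (3, 6).
v_4 = A·v_3 = (0, 9).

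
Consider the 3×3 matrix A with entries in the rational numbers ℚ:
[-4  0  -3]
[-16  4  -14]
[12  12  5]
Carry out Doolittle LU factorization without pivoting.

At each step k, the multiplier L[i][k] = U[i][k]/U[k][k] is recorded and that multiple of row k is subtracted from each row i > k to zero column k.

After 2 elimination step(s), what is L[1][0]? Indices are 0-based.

L[1][0] = 4

[col 0] pivot -4
  R1 -= 4*R0 → (0, 4, -2)  (L[1][0] := 4)
  R2 -= -3*R0 → (0, 12, -4)  (L[2][0] := -3)
[col 1] pivot 4
  R2 -= 3*R1 → (0, 0, 2)  (L[2][1] := 3)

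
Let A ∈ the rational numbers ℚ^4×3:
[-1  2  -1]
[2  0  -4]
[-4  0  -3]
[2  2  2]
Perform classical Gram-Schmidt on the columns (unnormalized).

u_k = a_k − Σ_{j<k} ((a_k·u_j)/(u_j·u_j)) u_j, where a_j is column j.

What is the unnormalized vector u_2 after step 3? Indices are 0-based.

Step 1: u_0 = a_0 = (-1, 2, -4, 2).
Step 2: u_1 = a_1 − (2/25)·u_0 = (52/25, -4/25, 8/25, 46/25).
Step 3: u_2 = a_2 − (9/25)·u_0 − (8/49)·u_1 = (-48/49, -230/49, -79/49, 48/49).

u_2 = (-48/49, -230/49, -79/49, 48/49)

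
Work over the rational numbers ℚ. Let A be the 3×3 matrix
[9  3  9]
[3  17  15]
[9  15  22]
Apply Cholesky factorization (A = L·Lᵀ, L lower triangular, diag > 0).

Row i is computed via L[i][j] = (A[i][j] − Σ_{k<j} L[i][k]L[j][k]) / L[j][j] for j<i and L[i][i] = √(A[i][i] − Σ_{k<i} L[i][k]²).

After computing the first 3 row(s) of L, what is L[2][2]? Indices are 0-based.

L[2][2] = 2

Step 1: L[0][0] = √(9) = 3.
  L[1][0] = (3) / L[0][0] = 1.
Step 2: L[1][1] = √(16) = 4.
  L[2][0] = (9) / L[0][0] = 3.
  L[2][1] = (12) / L[1][1] = 3.
Step 3: L[2][2] = √(4) = 2.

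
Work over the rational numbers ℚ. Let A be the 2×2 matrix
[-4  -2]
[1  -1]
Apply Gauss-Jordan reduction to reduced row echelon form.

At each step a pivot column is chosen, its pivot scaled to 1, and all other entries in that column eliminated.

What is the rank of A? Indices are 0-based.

step 1: normalize row 0 (÷-4) = (1, 1/2)
  row 1: subtract 1×row0 = (0, -3/2)
step 2: normalize row 1 (÷-3/2) = (0, 1)
  row 0: subtract 1/2×row1 = (1, 0)

rank = 2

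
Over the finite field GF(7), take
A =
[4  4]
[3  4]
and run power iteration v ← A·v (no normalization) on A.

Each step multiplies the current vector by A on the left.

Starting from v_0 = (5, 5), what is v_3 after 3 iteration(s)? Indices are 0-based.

v_3 = (0, 1)

v_0 = (5, 5).
v_1 = A·v_0 = (5, 0).
v_2 = A·v_1 = (6, 1).
v_3 = A·v_2 = (0, 1).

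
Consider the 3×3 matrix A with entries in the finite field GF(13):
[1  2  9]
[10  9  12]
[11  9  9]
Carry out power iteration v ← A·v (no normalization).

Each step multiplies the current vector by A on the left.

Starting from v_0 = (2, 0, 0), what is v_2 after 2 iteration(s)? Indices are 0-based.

v_0 = (2, 0, 0).
v_1 = A·v_0 = (2, 7, 9).
v_2 = A·v_1 = (6, 9, 10).

v_2 = (6, 9, 10)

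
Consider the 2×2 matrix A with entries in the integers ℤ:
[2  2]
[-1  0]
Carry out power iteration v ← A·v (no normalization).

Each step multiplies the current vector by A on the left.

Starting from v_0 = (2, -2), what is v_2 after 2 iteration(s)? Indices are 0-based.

v_0 = (2, -2).
v_1 = A·v_0 = (0, -2).
v_2 = A·v_1 = (-4, 0).

v_2 = (-4, 0)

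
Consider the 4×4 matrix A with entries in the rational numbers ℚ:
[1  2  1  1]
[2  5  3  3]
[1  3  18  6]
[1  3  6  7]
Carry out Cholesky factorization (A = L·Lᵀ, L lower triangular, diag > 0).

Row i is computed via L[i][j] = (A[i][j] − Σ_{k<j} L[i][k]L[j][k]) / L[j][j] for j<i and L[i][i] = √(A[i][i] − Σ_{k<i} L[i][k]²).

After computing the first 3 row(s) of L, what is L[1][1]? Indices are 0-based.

Step 1: L[0][0] = √(1) = 1.
  L[1][0] = (2) / L[0][0] = 2.
Step 2: L[1][1] = √(1) = 1.
  L[2][0] = (1) / L[0][0] = 1.
  L[2][1] = (1) / L[1][1] = 1.
Step 3: L[2][2] = √(16) = 4.

L[1][1] = 1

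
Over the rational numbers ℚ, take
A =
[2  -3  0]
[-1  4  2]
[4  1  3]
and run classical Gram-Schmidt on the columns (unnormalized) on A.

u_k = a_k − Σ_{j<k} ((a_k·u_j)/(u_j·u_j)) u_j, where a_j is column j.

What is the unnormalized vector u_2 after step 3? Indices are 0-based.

Step 1: u_0 = a_0 = (2, -1, 4).
Step 2: u_1 = a_1 − (-2/7)·u_0 = (-17/7, 26/7, 15/7).
Step 3: u_2 = a_2 − (10/21)·u_0 − (97/170)·u_1 = (13/30, 91/255, -13/102).

u_2 = (13/30, 91/255, -13/102)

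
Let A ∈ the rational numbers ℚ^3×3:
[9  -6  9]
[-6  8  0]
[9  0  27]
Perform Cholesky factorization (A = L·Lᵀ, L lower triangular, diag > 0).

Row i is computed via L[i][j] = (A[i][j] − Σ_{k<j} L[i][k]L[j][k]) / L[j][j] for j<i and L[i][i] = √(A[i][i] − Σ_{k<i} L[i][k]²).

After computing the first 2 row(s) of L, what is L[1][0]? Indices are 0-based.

Step 1: L[0][0] = √(9) = 3.
  L[1][0] = (-6) / L[0][0] = -2.
Step 2: L[1][1] = √(4) = 2.

L[1][0] = -2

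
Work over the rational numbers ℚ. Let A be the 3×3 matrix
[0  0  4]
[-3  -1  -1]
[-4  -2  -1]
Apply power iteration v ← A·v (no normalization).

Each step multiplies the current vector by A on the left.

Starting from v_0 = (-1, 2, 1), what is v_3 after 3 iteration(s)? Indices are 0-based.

v_0 = (-1, 2, 1).
v_1 = A·v_0 = (4, 0, -1).
v_2 = A·v_1 = (-4, -11, -15).
v_3 = A·v_2 = (-60, 38, 53).

v_3 = (-60, 38, 53)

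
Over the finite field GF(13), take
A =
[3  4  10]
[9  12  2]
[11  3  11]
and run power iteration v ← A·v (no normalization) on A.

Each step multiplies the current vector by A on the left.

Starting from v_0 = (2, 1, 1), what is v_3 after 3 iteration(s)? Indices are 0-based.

v_0 = (2, 1, 1).
v_1 = A·v_0 = (7, 6, 10).
v_2 = A·v_1 = (2, 12, 10).
v_3 = A·v_2 = (11, 0, 12).

v_3 = (11, 0, 12)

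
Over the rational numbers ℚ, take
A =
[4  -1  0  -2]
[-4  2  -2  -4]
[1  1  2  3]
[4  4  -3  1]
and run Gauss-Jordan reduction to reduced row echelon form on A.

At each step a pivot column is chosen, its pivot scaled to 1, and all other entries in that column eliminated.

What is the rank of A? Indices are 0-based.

rank = 4

[1] R0 /= 4  ⇒  (1, -1/4, 0, -1/2)
     R1 -= -4·R0  ⇒  (0, 1, -2, -6)
     R2 -= 1·R0  ⇒  (0, 5/4, 2, 7/2)
     R3 -= 4·R0  ⇒  (0, 5, -3, 3)
[2] R1 /= 1  ⇒  (0, 1, -2, -6)
     R0 -= -1/4·R1  ⇒  (1, 0, -1/2, -2)
     R2 -= 5/4·R1  ⇒  (0, 0, 9/2, 11)
     R3 -= 5·R1  ⇒  (0, 0, 7, 33)
[3] R2 /= 9/2  ⇒  (0, 0, 1, 22/9)
     R0 -= -1/2·R2  ⇒  (1, 0, 0, -7/9)
     R1 -= -2·R2  ⇒  (0, 1, 0, -10/9)
     R3 -= 7·R2  ⇒  (0, 0, 0, 143/9)
[4] R3 /= 143/9  ⇒  (0, 0, 0, 1)
     R0 -= -7/9·R3  ⇒  (1, 0, 0, 0)
     R1 -= -10/9·R3  ⇒  (0, 1, 0, 0)
     R2 -= 22/9·R3  ⇒  (0, 0, 1, 0)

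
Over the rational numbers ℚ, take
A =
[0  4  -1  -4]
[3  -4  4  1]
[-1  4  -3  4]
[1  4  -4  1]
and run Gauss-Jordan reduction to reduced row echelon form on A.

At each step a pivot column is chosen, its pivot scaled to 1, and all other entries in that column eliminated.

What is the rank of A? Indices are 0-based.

step 1: exchange rows 0,1
step 1: normalize row 0 (÷3) = (1, -4/3, 4/3, 1/3)
  row 2: subtract -1×row0 = (0, 8/3, -5/3, 13/3)
  row 3: subtract 1×row0 = (0, 16/3, -16/3, 2/3)
step 2: normalize row 1 (÷4) = (0, 1, -1/4, -1)
  row 0: subtract -4/3×row1 = (1, 0, 1, -1)
  row 2: subtract 8/3×row1 = (0, 0, -1, 7)
  row 3: subtract 16/3×row1 = (0, 0, -4, 6)
step 3: normalize row 2 (÷-1) = (0, 0, 1, -7)
  row 0: subtract 1×row2 = (1, 0, 0, 6)
  row 1: subtract -1/4×row2 = (0, 1, 0, -11/4)
  row 3: subtract -4×row2 = (0, 0, 0, -22)
step 4: normalize row 3 (÷-22) = (0, 0, 0, 1)
  row 0: subtract 6×row3 = (1, 0, 0, 0)
  row 1: subtract -11/4×row3 = (0, 1, 0, 0)
  row 2: subtract -7×row3 = (0, 0, 1, 0)

rank = 4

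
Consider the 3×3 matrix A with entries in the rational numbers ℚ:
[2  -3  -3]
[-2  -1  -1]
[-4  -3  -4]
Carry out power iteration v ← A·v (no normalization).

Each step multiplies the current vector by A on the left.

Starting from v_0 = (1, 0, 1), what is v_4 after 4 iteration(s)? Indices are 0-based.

v_0 = (1, 0, 1).
v_1 = A·v_0 = (-1, -3, -8).
v_2 = A·v_1 = (31, 13, 45).
v_3 = A·v_2 = (-112, -120, -343).
v_4 = A·v_3 = (1165, 687, 2180).

v_4 = (1165, 687, 2180)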